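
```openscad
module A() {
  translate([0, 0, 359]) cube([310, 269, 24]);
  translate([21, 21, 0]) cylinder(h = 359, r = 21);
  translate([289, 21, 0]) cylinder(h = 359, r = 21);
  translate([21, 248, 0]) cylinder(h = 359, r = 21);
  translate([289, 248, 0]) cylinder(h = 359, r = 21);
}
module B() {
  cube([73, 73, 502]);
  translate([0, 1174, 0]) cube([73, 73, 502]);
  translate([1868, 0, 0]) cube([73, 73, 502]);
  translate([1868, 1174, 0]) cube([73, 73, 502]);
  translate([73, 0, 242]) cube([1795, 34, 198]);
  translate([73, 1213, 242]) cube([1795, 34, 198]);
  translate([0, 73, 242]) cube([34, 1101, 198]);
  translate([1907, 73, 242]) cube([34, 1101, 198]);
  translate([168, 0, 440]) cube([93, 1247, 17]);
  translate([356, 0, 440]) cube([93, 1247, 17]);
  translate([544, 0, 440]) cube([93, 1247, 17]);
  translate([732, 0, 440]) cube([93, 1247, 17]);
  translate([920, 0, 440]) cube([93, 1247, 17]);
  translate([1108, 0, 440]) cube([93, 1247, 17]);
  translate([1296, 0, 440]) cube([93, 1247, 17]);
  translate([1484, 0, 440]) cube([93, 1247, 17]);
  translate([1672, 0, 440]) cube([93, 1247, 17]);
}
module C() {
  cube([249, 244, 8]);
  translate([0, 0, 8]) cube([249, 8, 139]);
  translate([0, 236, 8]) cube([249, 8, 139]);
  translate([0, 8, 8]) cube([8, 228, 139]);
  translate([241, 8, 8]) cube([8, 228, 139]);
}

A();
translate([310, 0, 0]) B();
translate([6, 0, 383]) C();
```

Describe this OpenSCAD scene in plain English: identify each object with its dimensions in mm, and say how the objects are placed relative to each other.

A is a four-legged stool. The seat is a 310×269×24 mm slab whose top surface is at z = 383 mm; four round legs, each 42 mm in diameter, run from the floor (z = 0) to the underside of the seat, each leg's axis is inset half a diameter from the nearest pair of seat edges (so the leg's bounding box is flush with the corner).

B is a bed frame 1941 mm long (x) by 1247 mm wide (y). Four 73×73 mm corner posts, 502 mm tall, at the corners of the footprint. Four rails of 34 mm thickness and 198 mm height run between adjacent posts with their undersides at z = 242 mm, their outer faces flush with the outside of the frame (the two x-running rails run between the posts' inner faces; the two y-running rails run between the posts' inner faces). 9 slats, each 93 mm wide (x) and 17 mm thick, lie across the top of the two x-running rails, running the full 1247 mm width of the frame in y; the slats are evenly spaced along x between the inner faces of the end posts with equal gaps (rounded down to the nearest mm) at the −x end and between each pair — any rounding remainder accumulates at the +x end.

C is an open-topped rectangular box: outside dimensions 249×244×147 mm, with a uniform wall and base thickness of 8 mm. The base is a full 249×244 slab on the floor; four walls sit on top of the base. The front and back walls (the −y and +y sides) span the full width; the two side walls fit between them.

The bed frame is against the stool's +x side, with their −y faces flush. The open box is on top of the stool.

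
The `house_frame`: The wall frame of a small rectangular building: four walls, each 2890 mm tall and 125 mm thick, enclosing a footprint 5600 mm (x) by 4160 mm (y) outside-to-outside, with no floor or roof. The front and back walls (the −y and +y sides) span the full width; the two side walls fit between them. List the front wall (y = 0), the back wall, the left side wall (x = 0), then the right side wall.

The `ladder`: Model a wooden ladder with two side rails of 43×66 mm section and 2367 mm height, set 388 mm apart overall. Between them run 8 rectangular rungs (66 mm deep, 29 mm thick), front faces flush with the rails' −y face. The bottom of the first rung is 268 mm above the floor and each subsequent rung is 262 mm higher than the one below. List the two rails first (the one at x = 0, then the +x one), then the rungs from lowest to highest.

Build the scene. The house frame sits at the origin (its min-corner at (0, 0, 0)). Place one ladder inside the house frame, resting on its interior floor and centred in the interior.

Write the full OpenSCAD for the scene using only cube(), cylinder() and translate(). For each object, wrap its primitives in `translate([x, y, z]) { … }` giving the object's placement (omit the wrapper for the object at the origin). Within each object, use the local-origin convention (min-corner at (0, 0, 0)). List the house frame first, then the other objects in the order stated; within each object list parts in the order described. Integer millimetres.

cube([5600, 125, 2890]);
translate([0, 4035, 0]) cube([5600, 125, 2890]);
translate([0, 125, 0]) cube([125, 3910, 2890]);
translate([5475, 125, 0]) cube([125, 3910, 2890]);
translate([2606, 2047, 0]) {
  cube([43, 66, 2367]);
  translate([345, 0, 0]) cube([43, 66, 2367]);
  translate([43, 0, 268]) cube([302, 66, 29]);
  translate([43, 0, 530]) cube([302, 66, 29]);
  translate([43, 0, 792]) cube([302, 66, 29]);
  translate([43, 0, 1054]) cube([302, 66, 29]);
  translate([43, 0, 1316]) cube([302, 66, 29]);
  translate([43, 0, 1578]) cube([302, 66, 29]);
  translate([43, 0, 1840]) cube([302, 66, 29]);
  translate([43, 0, 2102]) cube([302, 66, 29]);
}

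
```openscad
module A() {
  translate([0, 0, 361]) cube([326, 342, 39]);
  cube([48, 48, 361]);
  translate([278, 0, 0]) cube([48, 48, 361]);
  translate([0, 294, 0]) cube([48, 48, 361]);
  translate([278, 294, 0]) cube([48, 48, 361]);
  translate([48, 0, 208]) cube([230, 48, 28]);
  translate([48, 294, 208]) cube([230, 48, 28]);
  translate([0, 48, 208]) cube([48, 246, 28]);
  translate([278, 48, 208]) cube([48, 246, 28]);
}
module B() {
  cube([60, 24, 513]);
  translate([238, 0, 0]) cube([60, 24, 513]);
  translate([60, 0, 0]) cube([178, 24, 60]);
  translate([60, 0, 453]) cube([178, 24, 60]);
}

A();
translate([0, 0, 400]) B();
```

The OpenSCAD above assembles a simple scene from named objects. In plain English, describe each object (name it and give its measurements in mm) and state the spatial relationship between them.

A is a four-legged stool. The seat is 326×342 mm, 39 mm thick, top at z = 400 mm. It stands on four square legs, each 48×48 mm in cross-section, from z = 0 to the seat underside, each flush with a corner of the seat. Four stretchers, 48 mm wide and 28 mm tall, connect adjacent legs with their undersides at z = 208 mm, each running between the inner faces of the legs it joins and aligned with the legs' outer faces on the other axis.

B is a rectangular picture frame lying in the x–z plane (depth along y). The opening is 178 mm wide (x) by 393 mm tall (z), surrounded by a border 60 mm wide on all four sides. The frame is 24 mm deep and is made of two full-height vertical stiles with two horizontal rails fitted between them.

The picture frame is on top of the stool.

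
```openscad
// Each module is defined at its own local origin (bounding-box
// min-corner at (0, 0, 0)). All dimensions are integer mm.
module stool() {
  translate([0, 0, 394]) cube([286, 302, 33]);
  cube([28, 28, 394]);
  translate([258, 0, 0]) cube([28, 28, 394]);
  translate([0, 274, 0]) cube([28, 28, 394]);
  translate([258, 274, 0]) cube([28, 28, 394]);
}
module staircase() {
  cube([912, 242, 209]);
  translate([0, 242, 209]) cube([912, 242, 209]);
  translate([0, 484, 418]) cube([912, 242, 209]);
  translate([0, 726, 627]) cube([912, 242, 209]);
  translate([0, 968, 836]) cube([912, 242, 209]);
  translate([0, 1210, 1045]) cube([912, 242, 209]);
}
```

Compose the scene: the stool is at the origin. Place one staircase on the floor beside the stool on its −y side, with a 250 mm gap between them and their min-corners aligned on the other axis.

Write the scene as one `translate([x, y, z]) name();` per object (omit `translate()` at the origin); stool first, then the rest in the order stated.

stool();
translate([0, -1702, 0]) staircase();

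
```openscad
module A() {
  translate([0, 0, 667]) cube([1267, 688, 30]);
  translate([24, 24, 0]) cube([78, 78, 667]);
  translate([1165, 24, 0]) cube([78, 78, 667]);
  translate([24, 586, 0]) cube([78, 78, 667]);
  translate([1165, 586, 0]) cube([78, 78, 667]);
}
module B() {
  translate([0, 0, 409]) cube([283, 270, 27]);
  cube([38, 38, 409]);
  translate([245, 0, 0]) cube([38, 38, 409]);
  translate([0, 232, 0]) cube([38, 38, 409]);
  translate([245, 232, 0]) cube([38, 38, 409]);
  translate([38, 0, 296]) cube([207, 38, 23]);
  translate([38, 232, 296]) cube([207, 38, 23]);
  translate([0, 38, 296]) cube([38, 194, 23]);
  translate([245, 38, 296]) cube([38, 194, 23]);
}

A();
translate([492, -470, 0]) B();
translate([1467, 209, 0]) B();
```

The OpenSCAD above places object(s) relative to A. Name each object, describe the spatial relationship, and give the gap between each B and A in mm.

Each stool's nearest face is 200 mm from the table's bounding box.

A is a table. B is a stool. Two stools sit around the table at the −y, +x sides. The gap between each stool and the table is 200 mm.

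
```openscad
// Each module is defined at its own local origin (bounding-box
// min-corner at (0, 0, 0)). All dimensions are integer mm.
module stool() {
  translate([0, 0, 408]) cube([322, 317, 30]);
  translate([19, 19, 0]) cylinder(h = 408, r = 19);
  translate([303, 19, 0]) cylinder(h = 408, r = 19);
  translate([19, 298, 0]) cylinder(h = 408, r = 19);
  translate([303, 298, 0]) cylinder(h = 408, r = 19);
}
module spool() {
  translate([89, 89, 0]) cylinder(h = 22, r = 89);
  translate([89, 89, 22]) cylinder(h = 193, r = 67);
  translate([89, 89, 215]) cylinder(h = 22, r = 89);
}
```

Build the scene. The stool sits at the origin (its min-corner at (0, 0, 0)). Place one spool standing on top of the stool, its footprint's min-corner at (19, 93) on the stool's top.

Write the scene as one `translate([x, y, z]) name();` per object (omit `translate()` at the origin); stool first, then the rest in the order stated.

stool();
translate([19, 93, 438]) spool();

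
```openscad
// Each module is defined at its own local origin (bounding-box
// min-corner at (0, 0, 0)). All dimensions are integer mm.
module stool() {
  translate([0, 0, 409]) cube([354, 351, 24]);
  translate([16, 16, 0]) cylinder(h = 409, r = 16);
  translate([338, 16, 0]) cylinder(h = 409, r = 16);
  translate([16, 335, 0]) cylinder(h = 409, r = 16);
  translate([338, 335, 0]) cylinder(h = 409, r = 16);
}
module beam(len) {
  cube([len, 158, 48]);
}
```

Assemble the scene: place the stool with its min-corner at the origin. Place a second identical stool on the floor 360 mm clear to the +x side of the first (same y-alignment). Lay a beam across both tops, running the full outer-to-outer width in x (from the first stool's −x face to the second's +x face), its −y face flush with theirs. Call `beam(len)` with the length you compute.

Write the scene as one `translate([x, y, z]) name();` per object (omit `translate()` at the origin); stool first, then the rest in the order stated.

stool();
translate([714, 0, 0]) stool();
translate([0, 0, 433]) beam(1068);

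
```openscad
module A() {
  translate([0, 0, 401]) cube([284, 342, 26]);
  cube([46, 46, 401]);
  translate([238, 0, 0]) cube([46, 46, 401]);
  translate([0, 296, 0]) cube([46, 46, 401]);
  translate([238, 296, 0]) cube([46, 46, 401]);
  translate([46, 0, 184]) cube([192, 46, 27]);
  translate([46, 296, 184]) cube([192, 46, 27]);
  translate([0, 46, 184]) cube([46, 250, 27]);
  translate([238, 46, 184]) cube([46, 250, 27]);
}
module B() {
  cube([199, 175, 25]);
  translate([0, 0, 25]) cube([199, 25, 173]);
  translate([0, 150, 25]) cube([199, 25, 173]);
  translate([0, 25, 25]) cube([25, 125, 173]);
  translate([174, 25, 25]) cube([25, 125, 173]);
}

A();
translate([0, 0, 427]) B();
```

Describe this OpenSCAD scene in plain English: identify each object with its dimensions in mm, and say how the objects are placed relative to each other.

A is a four-legged stool. The seat is 284×342 mm, 26 mm thick, top at z = 427 mm. It stands on four square legs, each 46×46 mm in cross-section, from z = 0 to the seat underside, each flush with a corner of the seat. Four stretchers, 46 mm wide and 27 mm tall, connect adjacent legs with their undersides at z = 184 mm, each running between the inner faces of the legs it joins and aligned with the legs' outer faces on the other axis.

B is an open-topped rectangular box: outside dimensions 199×175×198 mm, with a uniform wall and base thickness of 25 mm. The base is a full 199×175 slab on the floor; four walls sit on top of the base. The front and back walls (the −y and +y sides) span the full width; the two side walls fit between them.

The open box is on top of the stool.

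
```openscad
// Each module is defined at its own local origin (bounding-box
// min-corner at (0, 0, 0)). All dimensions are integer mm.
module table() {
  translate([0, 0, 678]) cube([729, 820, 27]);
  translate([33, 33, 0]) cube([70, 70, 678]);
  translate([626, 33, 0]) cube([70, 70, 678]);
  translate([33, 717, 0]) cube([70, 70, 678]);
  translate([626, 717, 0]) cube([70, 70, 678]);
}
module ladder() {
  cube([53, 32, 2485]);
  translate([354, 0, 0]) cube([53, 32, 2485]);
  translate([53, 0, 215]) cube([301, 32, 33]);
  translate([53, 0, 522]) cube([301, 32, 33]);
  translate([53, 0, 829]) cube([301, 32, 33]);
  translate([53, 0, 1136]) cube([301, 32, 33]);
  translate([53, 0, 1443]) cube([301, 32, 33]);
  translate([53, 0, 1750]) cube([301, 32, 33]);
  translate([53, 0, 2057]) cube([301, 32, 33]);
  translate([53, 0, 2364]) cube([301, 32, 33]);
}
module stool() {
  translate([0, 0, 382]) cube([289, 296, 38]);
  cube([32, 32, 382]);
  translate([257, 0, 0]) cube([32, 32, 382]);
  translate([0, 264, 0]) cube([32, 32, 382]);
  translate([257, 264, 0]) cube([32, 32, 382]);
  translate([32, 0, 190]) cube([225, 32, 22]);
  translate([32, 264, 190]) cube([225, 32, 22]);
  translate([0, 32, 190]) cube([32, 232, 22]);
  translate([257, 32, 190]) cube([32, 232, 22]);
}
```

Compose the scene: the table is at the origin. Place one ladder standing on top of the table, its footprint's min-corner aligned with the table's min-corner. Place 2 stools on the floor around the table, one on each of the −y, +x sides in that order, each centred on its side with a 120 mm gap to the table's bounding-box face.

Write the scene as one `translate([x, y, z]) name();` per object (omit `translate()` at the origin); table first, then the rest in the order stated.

table();
translate([0, 0, 705]) ladder();
translate([220, -416, 0]) stool();
translate([849, 262, 0]) stool();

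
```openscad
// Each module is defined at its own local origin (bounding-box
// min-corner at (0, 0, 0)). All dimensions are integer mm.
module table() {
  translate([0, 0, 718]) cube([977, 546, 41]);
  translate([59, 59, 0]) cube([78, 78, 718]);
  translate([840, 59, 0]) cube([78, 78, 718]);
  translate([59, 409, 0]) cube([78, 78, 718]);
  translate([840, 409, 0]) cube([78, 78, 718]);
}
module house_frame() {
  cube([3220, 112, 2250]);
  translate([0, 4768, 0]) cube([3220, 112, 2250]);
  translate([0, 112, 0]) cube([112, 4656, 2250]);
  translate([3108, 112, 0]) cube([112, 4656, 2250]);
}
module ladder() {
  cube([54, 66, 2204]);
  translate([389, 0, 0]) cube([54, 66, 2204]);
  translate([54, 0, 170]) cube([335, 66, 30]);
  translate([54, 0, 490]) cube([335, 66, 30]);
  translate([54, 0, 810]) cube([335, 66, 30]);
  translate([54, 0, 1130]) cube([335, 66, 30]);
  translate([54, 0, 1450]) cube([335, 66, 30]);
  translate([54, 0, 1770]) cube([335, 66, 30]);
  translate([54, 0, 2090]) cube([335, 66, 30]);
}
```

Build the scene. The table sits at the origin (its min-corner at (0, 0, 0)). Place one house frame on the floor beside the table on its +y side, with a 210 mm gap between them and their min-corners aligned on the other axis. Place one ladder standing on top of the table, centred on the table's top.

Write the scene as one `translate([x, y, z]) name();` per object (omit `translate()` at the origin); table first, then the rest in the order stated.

table();
translate([0, 756, 0]) house_frame();
translate([267, 240, 759]) ladder();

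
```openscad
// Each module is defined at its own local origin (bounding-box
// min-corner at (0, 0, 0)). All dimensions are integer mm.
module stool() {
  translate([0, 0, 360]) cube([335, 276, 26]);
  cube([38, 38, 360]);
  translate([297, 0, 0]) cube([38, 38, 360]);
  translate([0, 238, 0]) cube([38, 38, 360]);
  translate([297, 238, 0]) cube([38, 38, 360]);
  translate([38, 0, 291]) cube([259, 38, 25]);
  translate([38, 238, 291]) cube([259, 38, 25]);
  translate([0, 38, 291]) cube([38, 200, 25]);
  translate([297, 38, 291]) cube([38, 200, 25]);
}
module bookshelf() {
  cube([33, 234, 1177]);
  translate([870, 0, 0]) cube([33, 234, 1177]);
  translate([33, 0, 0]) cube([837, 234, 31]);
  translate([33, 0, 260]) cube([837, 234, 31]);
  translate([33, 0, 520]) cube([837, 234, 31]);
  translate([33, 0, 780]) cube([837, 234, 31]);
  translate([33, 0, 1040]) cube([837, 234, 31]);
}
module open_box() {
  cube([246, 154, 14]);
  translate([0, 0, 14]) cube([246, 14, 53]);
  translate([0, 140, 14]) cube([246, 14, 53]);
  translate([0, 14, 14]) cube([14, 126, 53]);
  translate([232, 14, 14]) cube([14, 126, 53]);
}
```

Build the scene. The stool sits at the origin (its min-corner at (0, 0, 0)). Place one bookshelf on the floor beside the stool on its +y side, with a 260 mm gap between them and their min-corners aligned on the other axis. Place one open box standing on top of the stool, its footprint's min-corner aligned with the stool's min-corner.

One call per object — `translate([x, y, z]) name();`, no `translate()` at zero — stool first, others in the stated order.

stool();
translate([0, 536, 0]) bookshelf();
translate([0, 0, 386]) open_box();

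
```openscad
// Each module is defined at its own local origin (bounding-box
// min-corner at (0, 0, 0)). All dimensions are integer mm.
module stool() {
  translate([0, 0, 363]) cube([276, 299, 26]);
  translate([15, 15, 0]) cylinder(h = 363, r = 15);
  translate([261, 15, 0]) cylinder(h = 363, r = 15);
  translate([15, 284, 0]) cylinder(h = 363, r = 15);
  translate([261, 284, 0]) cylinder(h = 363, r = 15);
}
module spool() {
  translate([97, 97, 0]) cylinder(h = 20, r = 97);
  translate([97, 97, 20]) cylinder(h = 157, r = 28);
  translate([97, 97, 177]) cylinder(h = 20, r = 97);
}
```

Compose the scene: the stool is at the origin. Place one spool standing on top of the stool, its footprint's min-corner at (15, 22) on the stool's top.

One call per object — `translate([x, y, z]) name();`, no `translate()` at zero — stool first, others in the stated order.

stool();
translate([15, 22, 389]) spool();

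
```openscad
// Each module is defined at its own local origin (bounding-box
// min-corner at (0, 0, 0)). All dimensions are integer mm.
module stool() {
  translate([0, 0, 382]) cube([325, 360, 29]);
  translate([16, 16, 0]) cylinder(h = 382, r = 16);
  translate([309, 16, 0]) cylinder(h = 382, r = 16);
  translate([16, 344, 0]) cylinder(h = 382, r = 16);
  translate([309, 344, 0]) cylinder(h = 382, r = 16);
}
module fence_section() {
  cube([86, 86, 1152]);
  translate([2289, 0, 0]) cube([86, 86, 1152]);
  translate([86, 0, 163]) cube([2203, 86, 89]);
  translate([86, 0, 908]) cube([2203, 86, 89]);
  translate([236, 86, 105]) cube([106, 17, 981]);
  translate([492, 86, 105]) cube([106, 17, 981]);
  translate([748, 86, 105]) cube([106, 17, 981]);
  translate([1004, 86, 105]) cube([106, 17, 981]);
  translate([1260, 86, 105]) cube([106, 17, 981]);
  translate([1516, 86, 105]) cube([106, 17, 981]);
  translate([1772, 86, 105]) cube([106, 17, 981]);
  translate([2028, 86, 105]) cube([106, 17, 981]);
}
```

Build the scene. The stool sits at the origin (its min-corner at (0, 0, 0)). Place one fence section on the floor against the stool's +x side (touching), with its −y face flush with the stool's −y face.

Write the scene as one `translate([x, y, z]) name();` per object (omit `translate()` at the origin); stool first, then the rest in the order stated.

stool();
translate([325, 0, 0]) fence_section();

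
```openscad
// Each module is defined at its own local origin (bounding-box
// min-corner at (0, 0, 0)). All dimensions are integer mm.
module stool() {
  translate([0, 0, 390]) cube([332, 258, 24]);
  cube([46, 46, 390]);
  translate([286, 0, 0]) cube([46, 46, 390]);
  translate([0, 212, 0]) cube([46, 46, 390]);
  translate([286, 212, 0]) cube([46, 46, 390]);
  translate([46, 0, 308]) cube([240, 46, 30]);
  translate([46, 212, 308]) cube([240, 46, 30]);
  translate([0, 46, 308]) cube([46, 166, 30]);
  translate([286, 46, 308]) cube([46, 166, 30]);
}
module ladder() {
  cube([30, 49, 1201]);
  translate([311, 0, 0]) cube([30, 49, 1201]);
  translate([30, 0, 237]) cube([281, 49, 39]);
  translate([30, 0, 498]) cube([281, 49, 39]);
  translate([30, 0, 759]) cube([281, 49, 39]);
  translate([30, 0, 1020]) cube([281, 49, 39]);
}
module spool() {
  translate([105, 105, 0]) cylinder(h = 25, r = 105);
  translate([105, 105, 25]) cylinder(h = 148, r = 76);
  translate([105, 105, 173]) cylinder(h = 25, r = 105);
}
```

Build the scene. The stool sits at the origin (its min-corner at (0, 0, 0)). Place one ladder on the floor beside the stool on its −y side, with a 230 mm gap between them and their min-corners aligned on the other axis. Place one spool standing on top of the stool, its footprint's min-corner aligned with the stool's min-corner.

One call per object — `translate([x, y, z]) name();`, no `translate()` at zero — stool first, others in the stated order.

stool();
translate([0, -279, 0]) ladder();
translate([0, 0, 414]) spool();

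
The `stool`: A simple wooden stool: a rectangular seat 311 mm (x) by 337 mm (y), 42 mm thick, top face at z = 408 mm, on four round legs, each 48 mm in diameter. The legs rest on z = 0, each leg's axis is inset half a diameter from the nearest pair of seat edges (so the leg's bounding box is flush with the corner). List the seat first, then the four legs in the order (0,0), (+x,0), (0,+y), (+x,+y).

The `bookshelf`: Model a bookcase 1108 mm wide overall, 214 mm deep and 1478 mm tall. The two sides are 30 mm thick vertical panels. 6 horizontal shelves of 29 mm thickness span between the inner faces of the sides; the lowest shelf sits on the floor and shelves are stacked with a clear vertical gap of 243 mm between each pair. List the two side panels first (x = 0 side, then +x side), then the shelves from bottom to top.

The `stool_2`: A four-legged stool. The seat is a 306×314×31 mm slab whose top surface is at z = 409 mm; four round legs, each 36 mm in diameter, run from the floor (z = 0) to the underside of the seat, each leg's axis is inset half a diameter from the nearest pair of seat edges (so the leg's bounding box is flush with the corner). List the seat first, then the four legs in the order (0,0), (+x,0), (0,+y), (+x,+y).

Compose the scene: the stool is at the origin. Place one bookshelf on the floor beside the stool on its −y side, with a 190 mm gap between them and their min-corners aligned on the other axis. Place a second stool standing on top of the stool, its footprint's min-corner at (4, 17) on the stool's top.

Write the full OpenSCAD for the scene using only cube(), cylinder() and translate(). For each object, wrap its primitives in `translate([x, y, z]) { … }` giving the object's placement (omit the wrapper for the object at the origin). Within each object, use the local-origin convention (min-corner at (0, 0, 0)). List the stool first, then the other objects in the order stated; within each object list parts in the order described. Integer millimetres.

translate([0, 0, 366]) cube([311, 337, 42]);
translate([24, 24, 0]) cylinder(h = 366, r = 24);
translate([287, 24, 0]) cylinder(h = 366, r = 24);
translate([24, 313, 0]) cylinder(h = 366, r = 24);
translate([287, 313, 0]) cylinder(h = 366, r = 24);
translate([0, -404, 0]) {
  cube([30, 214, 1478]);
  translate([1078, 0, 0]) cube([30, 214, 1478]);
  translate([30, 0, 0]) cube([1048, 214, 29]);
  translate([30, 0, 272]) cube([1048, 214, 29]);
  translate([30, 0, 544]) cube([1048, 214, 29]);
  translate([30, 0, 816]) cube([1048, 214, 29]);
  translate([30, 0, 1088]) cube([1048, 214, 29]);
  translate([30, 0, 1360]) cube([1048, 214, 29]);
}
translate([4, 17, 408]) {
  translate([0, 0, 378]) cube([306, 314, 31]);
  translate([18, 18, 0]) cylinder(h = 378, r = 18);
  translate([288, 18, 0]) cylinder(h = 378, r = 18);
  translate([18, 296, 0]) cylinder(h = 378, r = 18);
  translate([288, 296, 0]) cylinder(h = 378, r = 18);
}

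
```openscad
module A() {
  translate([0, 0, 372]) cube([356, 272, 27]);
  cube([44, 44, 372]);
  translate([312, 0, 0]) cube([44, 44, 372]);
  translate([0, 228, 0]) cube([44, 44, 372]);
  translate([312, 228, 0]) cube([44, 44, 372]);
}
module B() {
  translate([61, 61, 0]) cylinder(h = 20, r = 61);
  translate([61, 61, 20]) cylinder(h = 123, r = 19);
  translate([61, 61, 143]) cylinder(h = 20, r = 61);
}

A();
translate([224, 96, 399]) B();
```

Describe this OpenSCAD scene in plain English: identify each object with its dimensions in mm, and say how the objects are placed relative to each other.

A is a four-legged stool. The seat is a 356×272×27 mm slab whose top surface is at z = 399 mm; four square legs, each 44×44 mm in cross-section, run from the floor (z = 0) to the underside of the seat, each flush with a corner of the seat.

B is a spool: two coaxial disc flanges of radius 61 mm and thickness 20 mm, joined by a core cylinder of radius 19 mm and height 123 mm. The lower flange rests on z = 0 and the three cylinders share a vertical axis.

The spool is on top of the stool.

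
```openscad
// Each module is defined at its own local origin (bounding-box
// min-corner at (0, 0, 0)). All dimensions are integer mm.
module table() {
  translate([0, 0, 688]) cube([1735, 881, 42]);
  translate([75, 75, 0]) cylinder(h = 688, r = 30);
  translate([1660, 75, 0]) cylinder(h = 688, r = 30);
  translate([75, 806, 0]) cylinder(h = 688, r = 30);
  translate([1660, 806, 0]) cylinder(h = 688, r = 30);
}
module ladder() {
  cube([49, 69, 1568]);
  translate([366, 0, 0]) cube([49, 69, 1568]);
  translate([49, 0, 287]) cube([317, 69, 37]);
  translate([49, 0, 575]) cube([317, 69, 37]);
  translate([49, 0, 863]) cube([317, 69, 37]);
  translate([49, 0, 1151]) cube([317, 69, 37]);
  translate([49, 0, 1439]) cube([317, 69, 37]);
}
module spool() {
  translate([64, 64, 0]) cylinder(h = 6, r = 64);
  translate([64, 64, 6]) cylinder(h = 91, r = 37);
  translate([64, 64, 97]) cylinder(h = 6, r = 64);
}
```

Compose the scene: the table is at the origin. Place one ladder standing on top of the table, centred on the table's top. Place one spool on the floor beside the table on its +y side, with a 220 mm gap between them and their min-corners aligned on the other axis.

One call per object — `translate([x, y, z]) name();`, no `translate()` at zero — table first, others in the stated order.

table();
translate([660, 406, 730]) ladder();
translate([0, 1101, 0]) spool();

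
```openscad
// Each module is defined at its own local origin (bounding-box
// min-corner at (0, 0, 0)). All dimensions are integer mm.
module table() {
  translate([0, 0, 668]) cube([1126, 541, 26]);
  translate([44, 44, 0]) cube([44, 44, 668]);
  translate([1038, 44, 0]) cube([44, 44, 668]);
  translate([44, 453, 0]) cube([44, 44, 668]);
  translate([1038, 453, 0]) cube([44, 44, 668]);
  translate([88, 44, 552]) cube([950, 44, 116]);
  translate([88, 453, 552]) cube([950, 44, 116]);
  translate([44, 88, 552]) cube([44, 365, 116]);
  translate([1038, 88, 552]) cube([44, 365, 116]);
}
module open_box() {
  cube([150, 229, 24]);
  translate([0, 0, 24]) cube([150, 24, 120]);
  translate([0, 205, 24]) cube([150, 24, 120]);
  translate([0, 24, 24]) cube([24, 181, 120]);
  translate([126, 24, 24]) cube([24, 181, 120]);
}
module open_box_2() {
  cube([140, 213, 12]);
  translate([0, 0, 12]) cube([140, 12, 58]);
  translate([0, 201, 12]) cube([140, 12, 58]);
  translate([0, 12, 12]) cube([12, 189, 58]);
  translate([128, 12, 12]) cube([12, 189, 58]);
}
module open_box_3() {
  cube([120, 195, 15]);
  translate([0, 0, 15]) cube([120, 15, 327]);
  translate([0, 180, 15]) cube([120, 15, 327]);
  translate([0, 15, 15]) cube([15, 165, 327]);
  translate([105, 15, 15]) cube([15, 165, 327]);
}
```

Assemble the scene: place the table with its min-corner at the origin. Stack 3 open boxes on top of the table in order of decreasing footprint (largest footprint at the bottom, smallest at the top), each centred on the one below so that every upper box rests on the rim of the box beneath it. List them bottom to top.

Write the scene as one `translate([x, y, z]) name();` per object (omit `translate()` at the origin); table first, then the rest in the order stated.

table();
translate([488, 156, 694]) open_box();
translate([493, 164, 838]) open_box_2();
translate([503, 173, 908]) open_box_3();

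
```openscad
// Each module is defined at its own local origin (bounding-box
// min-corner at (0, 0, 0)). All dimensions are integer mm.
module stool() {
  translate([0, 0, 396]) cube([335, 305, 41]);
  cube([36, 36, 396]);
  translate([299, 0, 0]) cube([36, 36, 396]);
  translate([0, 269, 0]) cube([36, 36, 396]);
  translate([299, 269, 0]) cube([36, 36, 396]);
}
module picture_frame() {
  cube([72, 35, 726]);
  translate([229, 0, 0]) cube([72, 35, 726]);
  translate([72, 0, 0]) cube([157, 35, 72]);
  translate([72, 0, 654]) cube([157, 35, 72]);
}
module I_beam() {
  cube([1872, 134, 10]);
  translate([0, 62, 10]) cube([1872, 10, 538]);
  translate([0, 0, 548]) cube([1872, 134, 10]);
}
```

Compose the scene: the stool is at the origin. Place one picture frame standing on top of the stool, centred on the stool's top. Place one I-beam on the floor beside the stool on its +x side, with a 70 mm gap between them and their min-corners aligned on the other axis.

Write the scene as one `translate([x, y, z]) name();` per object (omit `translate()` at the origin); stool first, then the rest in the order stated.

stool();
translate([17, 135, 437]) picture_frame();
translate([405, 0, 0]) I_beam();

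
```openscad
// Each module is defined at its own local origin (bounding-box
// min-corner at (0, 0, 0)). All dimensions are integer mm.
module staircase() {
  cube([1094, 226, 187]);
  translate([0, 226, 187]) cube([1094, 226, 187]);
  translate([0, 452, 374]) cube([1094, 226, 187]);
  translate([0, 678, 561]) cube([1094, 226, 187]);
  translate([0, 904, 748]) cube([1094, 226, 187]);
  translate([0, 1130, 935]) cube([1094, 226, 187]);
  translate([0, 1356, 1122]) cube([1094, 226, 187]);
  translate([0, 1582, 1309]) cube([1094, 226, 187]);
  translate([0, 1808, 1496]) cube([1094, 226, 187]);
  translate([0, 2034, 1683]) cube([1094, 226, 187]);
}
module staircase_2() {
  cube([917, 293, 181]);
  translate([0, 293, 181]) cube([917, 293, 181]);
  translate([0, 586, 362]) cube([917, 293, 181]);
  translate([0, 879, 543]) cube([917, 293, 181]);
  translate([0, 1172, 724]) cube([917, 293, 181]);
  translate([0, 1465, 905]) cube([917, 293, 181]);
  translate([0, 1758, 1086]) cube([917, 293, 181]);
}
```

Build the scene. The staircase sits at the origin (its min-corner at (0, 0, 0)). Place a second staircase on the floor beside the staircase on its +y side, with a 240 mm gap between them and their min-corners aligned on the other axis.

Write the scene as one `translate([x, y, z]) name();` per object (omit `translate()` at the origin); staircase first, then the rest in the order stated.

staircase();
translate([0, 2500, 0]) staircase_2();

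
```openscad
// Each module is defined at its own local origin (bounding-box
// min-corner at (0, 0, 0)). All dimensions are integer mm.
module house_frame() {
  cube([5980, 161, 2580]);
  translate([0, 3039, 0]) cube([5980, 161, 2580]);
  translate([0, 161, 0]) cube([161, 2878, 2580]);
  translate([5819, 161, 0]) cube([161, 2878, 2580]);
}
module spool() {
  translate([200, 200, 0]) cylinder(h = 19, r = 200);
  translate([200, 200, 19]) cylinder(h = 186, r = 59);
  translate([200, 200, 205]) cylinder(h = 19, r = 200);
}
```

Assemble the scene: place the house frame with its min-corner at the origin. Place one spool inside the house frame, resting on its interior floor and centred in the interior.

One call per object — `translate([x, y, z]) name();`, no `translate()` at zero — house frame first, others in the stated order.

house_frame();
translate([2790, 1400, 0]) spool();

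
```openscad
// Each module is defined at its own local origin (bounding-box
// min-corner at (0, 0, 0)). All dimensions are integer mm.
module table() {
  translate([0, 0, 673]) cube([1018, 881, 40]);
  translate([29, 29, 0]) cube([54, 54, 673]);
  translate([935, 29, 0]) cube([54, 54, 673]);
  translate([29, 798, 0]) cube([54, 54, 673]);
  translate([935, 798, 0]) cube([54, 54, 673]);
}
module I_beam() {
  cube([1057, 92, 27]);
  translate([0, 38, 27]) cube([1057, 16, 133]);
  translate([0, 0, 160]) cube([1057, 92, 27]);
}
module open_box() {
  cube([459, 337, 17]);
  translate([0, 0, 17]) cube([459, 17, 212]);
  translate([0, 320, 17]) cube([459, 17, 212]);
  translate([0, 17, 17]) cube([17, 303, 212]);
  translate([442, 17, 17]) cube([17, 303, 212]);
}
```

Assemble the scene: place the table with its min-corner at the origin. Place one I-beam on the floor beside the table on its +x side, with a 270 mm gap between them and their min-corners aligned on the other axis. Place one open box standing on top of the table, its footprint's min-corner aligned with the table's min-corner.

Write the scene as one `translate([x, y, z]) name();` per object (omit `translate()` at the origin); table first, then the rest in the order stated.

table();
translate([1288, 0, 0]) I_beam();
translate([0, 0, 713]) open_box();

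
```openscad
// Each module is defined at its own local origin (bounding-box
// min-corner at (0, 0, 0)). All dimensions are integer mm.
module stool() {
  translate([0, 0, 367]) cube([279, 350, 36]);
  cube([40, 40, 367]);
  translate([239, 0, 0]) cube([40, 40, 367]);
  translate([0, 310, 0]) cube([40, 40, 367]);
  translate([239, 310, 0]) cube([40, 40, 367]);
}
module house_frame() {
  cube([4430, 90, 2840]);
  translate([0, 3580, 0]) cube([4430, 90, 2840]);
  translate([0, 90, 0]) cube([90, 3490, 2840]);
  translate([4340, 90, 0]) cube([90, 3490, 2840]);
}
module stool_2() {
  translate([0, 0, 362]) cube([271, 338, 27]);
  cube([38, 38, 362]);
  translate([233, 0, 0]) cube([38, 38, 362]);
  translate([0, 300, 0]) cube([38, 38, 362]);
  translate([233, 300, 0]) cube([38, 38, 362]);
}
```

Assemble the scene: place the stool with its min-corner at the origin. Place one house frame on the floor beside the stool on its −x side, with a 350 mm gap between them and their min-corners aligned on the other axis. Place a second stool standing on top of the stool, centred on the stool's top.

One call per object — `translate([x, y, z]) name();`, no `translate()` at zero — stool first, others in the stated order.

stool();
translate([-4780, 0, 0]) house_frame();
translate([4, 6, 403]) stool_2();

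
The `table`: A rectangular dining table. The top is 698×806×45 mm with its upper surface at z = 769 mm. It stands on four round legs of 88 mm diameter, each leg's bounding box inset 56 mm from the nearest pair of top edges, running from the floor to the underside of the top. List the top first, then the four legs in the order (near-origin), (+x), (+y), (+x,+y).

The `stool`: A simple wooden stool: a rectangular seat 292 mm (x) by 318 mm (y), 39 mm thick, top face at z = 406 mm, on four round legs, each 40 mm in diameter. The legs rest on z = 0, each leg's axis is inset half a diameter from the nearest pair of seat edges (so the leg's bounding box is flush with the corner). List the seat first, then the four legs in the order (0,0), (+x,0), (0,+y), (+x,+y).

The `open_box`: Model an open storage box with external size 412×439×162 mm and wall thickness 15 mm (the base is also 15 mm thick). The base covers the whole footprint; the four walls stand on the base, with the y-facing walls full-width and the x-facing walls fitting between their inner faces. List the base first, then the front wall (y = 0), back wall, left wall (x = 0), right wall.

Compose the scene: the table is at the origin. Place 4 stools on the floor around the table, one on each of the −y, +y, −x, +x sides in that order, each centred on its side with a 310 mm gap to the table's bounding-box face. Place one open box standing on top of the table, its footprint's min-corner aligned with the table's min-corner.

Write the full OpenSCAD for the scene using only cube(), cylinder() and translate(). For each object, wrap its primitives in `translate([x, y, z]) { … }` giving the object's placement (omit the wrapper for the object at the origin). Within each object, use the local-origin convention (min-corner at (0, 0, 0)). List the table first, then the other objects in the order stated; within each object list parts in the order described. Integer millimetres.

translate([0, 0, 724]) cube([698, 806, 45]);
translate([100, 100, 0]) cylinder(h = 724, r = 44);
translate([598, 100, 0]) cylinder(h = 724, r = 44);
translate([100, 706, 0]) cylinder(h = 724, r = 44);
translate([598, 706, 0]) cylinder(h = 724, r = 44);
translate([203, -628, 0]) {
  translate([0, 0, 367]) cube([292, 318, 39]);
  translate([20, 20, 0]) cylinder(h = 367, r = 20);
  translate([272, 20, 0]) cylinder(h = 367, r = 20);
  translate([20, 298, 0]) cylinder(h = 367, r = 20);
  translate([272, 298, 0]) cylinder(h = 367, r = 20);
}
translate([203, 1116, 0]) {
  translate([0, 0, 367]) cube([292, 318, 39]);
  translate([20, 20, 0]) cylinder(h = 367, r = 20);
  translate([272, 20, 0]) cylinder(h = 367, r = 20);
  translate([20, 298, 0]) cylinder(h = 367, r = 20);
  translate([272, 298, 0]) cylinder(h = 367, r = 20);
}
translate([-602, 244, 0]) {
  translate([0, 0, 367]) cube([292, 318, 39]);
  translate([20, 20, 0]) cylinder(h = 367, r = 20);
  translate([272, 20, 0]) cylinder(h = 367, r = 20);
  translate([20, 298, 0]) cylinder(h = 367, r = 20);
  translate([272, 298, 0]) cylinder(h = 367, r = 20);
}
translate([1008, 244, 0]) {
  translate([0, 0, 367]) cube([292, 318, 39]);
  translate([20, 20, 0]) cylinder(h = 367, r = 20);
  translate([272, 20, 0]) cylinder(h = 367, r = 20);
  translate([20, 298, 0]) cylinder(h = 367, r = 20);
  translate([272, 298, 0]) cylinder(h = 367, r = 20);
}
translate([0, 0, 769]) {
  cube([412, 439, 15]);
  translate([0, 0, 15]) cube([412, 15, 147]);
  translate([0, 424, 15]) cube([412, 15, 147]);
  translate([0, 15, 15]) cube([15, 409, 147]);
  translate([397, 15, 15]) cube([15, 409, 147]);
}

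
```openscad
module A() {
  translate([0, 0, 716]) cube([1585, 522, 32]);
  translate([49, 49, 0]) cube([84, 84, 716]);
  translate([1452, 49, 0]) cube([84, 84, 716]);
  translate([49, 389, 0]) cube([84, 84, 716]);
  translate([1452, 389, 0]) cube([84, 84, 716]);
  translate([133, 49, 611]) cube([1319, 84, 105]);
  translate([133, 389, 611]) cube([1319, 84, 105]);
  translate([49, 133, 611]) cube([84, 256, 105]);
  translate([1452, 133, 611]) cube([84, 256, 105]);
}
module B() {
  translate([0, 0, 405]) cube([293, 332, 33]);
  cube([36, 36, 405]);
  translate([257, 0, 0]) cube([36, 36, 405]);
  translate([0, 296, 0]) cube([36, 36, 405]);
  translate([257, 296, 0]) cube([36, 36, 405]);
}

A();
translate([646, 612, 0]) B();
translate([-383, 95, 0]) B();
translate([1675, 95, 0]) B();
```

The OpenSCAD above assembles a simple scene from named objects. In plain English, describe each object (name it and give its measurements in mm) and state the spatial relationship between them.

A is a table with a 1585×522 mm rectangular top, 32 mm thick, top surface at z = 748 mm, supported by four 84×84 mm square legs, each inset 49 mm from the nearest pair of top edges, running from the floor. Four apron rails, 84 mm thick and 105 mm tall, run between adjacent legs with their top edges flush with the underside of the top and their outer faces flush with the legs' outer faces.

B is a simple wooden stool: a rectangular seat 293 mm (x) by 332 mm (y), 33 mm thick, top face at z = 438 mm, on four square legs, each 36×36 mm in cross-section. The legs rest on z = 0, each flush with a corner of the seat.

Three stools sit around the table at the +y, −x, +x sides.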